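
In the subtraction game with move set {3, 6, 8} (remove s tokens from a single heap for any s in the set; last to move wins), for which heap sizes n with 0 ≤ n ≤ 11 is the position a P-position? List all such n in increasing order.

Compute g(0), g(1), … for moves {3, 6, 8}:
k:     0  1  2  3  4  5  6  7  8  9 10 11
g(k):  0  0  0  1  1  1  2  2  2  3  3  0
The P-positions (g = 0) in 0..11 are 0, 1, 2, 11.

0, 1, 2, 11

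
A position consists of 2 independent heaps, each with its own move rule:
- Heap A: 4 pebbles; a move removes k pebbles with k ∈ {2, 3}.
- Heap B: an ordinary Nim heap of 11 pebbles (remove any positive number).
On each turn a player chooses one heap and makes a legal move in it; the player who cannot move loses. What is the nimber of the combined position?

9

Build the Grundy sequence for heap A with g(k) = mex{g(k−s) : s ∈ {2, 3}, s ≤ k}:
g(0) = mex{} = 0
g(1) = mex{} = 0
g(2) = mex{0} = 1
g(3) = mex{0} = 1
g(4) = mex{0,1} = 2
So g(4) = 2.
Heap B is a plain Nim heap of size 11, so its Grundy value is 11.
By the Sprague-Grundy theorem, the Grundy value of a sum of independent games is the XOR of the component values.
Combined value = 2 ⊕ 11 = 9.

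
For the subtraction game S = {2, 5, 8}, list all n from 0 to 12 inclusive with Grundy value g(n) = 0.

0, 1, 4, 7, 10, 11

Compute g(0), g(1), … for moves {2, 5, 8}:
k:     0  1  2  3  4  5  6  7  8  9 10 11 12
g(k):  0  0  1  1  0  2  1  0  2  1  0  0  1
The P-positions (g = 0) in 0..12 are 0, 1, 4, 7, 10, 11.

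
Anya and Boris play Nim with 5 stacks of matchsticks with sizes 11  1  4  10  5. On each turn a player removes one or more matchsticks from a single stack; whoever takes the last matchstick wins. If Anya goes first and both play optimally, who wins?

Anya wins

Compute the nim-sum pairwise:
11 ^ 1 = 10
10 ^ 4 = 14
14 ^ 10 = 4
4 ^ 5 = 1
The nim-sum is 1 ≠ 0, so this is an N-position: the player to move can win; Anya has a winning move.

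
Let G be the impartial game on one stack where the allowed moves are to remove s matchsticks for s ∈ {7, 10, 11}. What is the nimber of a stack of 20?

Compute g(0), g(1), … for moves {7, 10, 11}:
k:     0  1  2  3  4  5  6  7  8  9 10 11 12 13 14 15 16 17 18 19 20
g(k):  0  0  0  0  0  0  0  1  1  1  1  1  1  1  2  2  2  2  0  0  0
So g(20) = 0.

0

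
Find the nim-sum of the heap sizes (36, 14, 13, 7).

In binary:
  100100  (36)
  001110  (14)
  001101  (13)
  000111  (7)
  ------
  100000  (32)

32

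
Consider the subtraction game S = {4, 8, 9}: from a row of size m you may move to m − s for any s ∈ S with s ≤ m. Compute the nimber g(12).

3

Build the Grundy sequence with g(k) = mex{g(k−s) : s ∈ {4, 8, 9}, s ≤ k}:
g(0) = mex{} = 0
g(1) = mex{} = 0
g(2) = mex{} = 0
g(3) = mex{} = 0
g(4) = mex{0} = 1
g(5) = mex{0} = 1
g(6) = mex{0} = 1
g(7) = mex{0} = 1
g(8) = mex{0,1} = 2
g(9) = mex{0,1} = 2
g(10) = mex{0,1} = 2
g(11) = mex{0,1} = 2
g(12) = mex{0,1,2} = 3
So g(12) = 3.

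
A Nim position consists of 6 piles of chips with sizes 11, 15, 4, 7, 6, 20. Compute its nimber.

Nim-sum: 11 XOR 15 XOR 4 XOR 7 XOR 6 XOR 20 = 21.

21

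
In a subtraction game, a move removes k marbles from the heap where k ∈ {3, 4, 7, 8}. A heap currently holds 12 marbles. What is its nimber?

Compute g(0), g(1), … for moves {3, 4, 7, 8}:
k:     0  1  2  3  4  5  6  7  8  9 10 11 12
g(k):  0  0  0  1  1  1  2  2  2  3  3  0  0
So g(12) = 0.

0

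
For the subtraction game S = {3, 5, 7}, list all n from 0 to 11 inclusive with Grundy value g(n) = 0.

0, 1, 2, 10, 11

Compute g(0), g(1), … for moves {3, 5, 7}:
g(0) = mex{} = 0
g(1) = mex{} = 0
g(2) = mex{} = 0
g(3) = mex{0} = 1
g(4) = mex{0} = 1
g(5) = mex{0} = 1
g(6) = mex{0,1} = 2
g(7) = mex{0,1} = 2
g(8) = mex{0,1} = 2
g(9) = mex{0,1,2} = 3
g(10) = mex{1,2} = 0
g(11) = mex{1,2} = 0
The P-positions (g = 0) in 0..11 are 0, 1, 2, 10, 11.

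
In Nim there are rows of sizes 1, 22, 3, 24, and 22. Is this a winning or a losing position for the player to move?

Nim-sum: 1 XOR 22 XOR 3 XOR 24 XOR 22 = 26.
The nim-sum is 26 ≠ 0, so this is an N-position: the player to move can win.

Winning position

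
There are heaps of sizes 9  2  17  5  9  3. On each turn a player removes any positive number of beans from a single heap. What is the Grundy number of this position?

21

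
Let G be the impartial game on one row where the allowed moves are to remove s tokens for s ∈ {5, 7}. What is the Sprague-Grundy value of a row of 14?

Compute g(0), g(1), … for moves {5, 7}:
k:     0  1  2  3  4  5  6  7  8  9 10 11 12 13 14
g(k):  0  0  0  0  0  1  1  1  1  1  2  2  0  0  0
So g(14) = 0.

0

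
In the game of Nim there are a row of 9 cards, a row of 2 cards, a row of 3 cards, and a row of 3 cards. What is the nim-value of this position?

11

Compute the nim-sum pairwise:
9 ⊕ 2 = 11
11 ⊕ 3 = 8
8 ⊕ 3 = 11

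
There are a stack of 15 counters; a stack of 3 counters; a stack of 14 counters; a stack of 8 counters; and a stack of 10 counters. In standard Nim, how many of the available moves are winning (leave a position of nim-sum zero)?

0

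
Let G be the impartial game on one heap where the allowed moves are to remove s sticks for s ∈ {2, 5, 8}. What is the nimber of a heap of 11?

Grundy values for subtraction set {2, 5, 8}:
k:     0  1  2  3  4  5  6  7  8  9 10 11
g(k):  0  0  1  1  0  2  1  0  2  1  0  0
So g(11) = 0.

0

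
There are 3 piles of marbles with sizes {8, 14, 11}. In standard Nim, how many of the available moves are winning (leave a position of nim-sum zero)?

Compute the nim-sum pairwise:
8 ^ 14 = 6
6 ^ 11 = 13
The overall nim-sum is X = 13. A pile of size p has a winning move iff p XOR X < p (reduce it to p XOR X).
  8: 8 XOR 13 = 5 < 8 — winning move (to 5).
  14: 14 XOR 13 = 3 < 14 — winning move (to 3).
  11: 11 XOR 13 = 6 < 11 — winning move (to 6).
That gives 3 winning moves.

3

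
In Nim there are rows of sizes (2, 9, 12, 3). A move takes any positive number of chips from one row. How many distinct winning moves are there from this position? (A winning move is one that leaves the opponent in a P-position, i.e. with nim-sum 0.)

Compute the nim-sum pairwise:
2 ⊕ 9 = 11
11 ⊕ 12 = 7
7 ⊕ 3 = 4
The overall nim-sum is X = 4. A row of size p has a winning move iff p XOR X < p (reduce it to p XOR X).
  2: 2 XOR 4 = 6 ≥ 2 — no move.
  9: 9 XOR 4 = 13 ≥ 9 — no move.
  12: 12 XOR 4 = 8 < 12 — winning move (to 8).
  3: 3 XOR 4 = 7 ≥ 3 — no move.
That gives 1 winning move.

1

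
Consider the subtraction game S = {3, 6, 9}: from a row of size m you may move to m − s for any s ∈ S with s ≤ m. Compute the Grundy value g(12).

Compute g(0), g(1), … for moves {3, 6, 9}:
k:     0  1  2  3  4  5  6  7  8  9 10 11 12
g(k):  0  0  0  1  1  1  2  2  2  3  3  3  0
So g(12) = 0.

0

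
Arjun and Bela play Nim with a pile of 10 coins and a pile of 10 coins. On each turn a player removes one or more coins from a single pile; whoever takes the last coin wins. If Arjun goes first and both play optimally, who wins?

In binary:
  1010  (10)
  1010  (10)
  ----
  0000  (0)
The nim-sum is 0, so this is a P-position: the player to move is in a losing position under optimal play; Arjun is about to move from it and so loses — Bela wins.

Bela wins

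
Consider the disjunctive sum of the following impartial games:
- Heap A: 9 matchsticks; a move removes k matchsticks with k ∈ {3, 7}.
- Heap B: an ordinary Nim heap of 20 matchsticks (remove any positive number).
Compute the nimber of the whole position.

21

Build the Grundy sequence for heap A with g(k) = mex{g(k−s) : s ∈ {3, 7}, s ≤ k}:
k:     0  1  2  3  4  5  6  7  8  9
g(k):  0  0  0  1  1  1  0  2  2  1
So g(9) = 1.
Heap B is a plain Nim heap of size 20, so its Grundy value is 20.
The value of a disjunctive sum is the nim-sum of the parts.
Combined value = 1 ⊕ 20 = 21.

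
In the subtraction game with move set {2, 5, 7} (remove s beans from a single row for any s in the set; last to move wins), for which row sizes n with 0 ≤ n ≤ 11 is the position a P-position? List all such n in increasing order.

0, 1, 4, 10

Compute g(0), g(1), … for moves {2, 5, 7}:
g(0) = mex{} = 0
g(1) = mex{} = 0
g(2) = mex{0} = 1
g(3) = mex{0} = 1
g(4) = mex{1} = 0
g(5) = mex{0,1} = 2
g(6) = mex{0} = 1
g(7) = mex{0,1,2} = 3
g(8) = mex{0,1} = 2
g(9) = mex{0,1,3} = 2
g(10) = mex{1,2} = 0
g(11) = mex{0,1,2} = 3
The P-positions (g = 0) in 0..11 are 0, 1, 4, 10.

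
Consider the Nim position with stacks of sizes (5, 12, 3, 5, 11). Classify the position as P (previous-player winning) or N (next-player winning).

Write each in binary and XOR column by column:
  0101  (5)
  1100  (12)
  0011  (3)
  0101  (5)
  1011  (11)
  ----
  0100  (4)
The nim-sum is 4 ≠ 0, so this is an N-position: the player to move can win.

N-position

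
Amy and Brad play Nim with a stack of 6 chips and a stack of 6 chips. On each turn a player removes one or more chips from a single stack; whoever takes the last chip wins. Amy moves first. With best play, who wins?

Nim-sum: 6 ^ 6 = 0.
The nim-sum is 0, so this is a P-position: the player to move is in a losing position under optimal play; Amy is about to move from it and so loses — Brad wins.

Brad wins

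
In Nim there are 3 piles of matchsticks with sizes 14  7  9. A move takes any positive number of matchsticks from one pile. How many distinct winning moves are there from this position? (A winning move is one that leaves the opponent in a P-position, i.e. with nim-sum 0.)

Nim-sum: 14 XOR 7 XOR 9 = 0.
The nim-sum is already 0, so every move leaves a nonzero nim-sum — there are no winning moves.

0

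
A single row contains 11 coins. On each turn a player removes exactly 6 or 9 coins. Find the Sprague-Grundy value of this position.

Build the Grundy sequence with g(k) = mex{g(k−s) : s ∈ {6, 9}, s ≤ k}:
g(0) = mex{} = 0
g(1) = mex{} = 0
g(2) = mex{} = 0
g(3) = mex{} = 0
g(4) = mex{} = 0
g(5) = mex{} = 0
g(6) = mex{0} = 1
g(7) = mex{0} = 1
g(8) = mex{0} = 1
g(9) = mex{0} = 1
g(10) = mex{0} = 1
g(11) = mex{0} = 1
So g(11) = 1.

1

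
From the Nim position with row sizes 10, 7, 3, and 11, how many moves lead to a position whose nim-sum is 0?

1

Bitwise XOR of the heap sizes:
  1010  (10)
  0111  (7)
  0011  (3)
  1011  (11)
  ----
  0101  (5)
The overall nim-sum is X = 5. A row of size p has a winning move iff p XOR X < p (reduce it to p XOR X).
  10: 10 XOR 5 = 15 ≥ 10 — no move.
  7: 7 XOR 5 = 2 < 7 — winning move (to 2).
  3: 3 XOR 5 = 6 ≥ 3 — no move.
  11: 11 XOR 5 = 14 ≥ 11 — no move.
That gives 1 winning move.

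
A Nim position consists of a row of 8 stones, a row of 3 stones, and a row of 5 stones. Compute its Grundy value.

14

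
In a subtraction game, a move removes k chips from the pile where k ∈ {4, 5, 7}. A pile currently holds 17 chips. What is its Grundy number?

1

Build the Grundy sequence with g(k) = mex{g(k−s) : s ∈ {4, 5, 7}, s ≤ k}:
k:     0  1  2  3  4  5  6  7  8  9 10 11 12 13 14 15 16 17
g(k):  0  0  0  0  1  1  1  1  2  2  2  0  0  0  0  1  1  1
So g(17) = 1.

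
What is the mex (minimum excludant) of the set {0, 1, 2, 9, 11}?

3

The values 0, 1, 2 are all present; 3 is the first non-negative integer missing from the set.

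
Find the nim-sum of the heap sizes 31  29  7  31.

Bitwise XOR of the heap sizes:
  11111  (31)
  11101  (29)
  00111  (7)
  11111  (31)
  -----
  11010  (26)

26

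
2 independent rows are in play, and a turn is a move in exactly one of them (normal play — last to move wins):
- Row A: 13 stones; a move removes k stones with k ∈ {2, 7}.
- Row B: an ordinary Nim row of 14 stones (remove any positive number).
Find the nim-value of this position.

Grundy values for row A (subtraction set {2, 7}):
g(0) = mex{} = 0
g(1) = mex{} = 0
g(2) = mex{0} = 1
g(3) = mex{0} = 1
g(4) = mex{1} = 0
g(5) = mex{1} = 0
g(6) = mex{0} = 1
g(7) = mex{0} = 1
g(8) = mex{0,1} = 2
g(9) = mex{1} = 0
g(10) = mex{1,2} = 0
g(11) = mex{0} = 1
g(12) = mex{0} = 1
g(13) = mex{1} = 0
So g(13) = 0.
Row B is a plain Nim row of size 14, so its Grundy value is 14.
The value of a disjunctive sum is the nim-sum of the parts.
Combined value = 0 XOR 14 = 14.

14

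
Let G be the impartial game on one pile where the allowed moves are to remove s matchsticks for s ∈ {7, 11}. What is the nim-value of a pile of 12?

Grundy values for subtraction set {7, 11}:
g(0) = mex{} = 0
g(1) = mex{} = 0
g(2) = mex{} = 0
g(3) = mex{} = 0
g(4) = mex{} = 0
g(5) = mex{} = 0
g(6) = mex{} = 0
g(7) = mex{0} = 1
g(8) = mex{0} = 1
g(9) = mex{0} = 1
g(10) = mex{0} = 1
g(11) = mex{0} = 1
g(12) = mex{0} = 1
So g(12) = 1.

1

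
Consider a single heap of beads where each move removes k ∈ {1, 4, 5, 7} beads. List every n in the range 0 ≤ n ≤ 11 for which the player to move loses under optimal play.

0, 2, 8, 10

Build the Grundy sequence with g(k) = mex{g(k−s) : s ∈ {1, 4, 5, 7}, s ≤ k}:
k:     0  1  2  3  4  5  6  7  8  9 10 11
g(k):  0  1  0  1  2  3  2  3  0  1  0  1
The P-positions (g = 0) in 0..11 are 0, 2, 8, 10.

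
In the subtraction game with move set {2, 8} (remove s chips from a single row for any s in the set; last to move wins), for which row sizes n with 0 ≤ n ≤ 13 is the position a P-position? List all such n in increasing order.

0, 1, 4, 5, 10, 11

Build the Grundy sequence with g(k) = mex{g(k−s) : s ∈ {2, 8}, s ≤ k}:
g(0) = mex{} = 0
g(1) = mex{} = 0
g(2) = mex{0} = 1
g(3) = mex{0} = 1
g(4) = mex{1} = 0
g(5) = mex{1} = 0
g(6) = mex{0} = 1
g(7) = mex{0} = 1
g(8) = mex{0,1} = 2
g(9) = mex{0,1} = 2
g(10) = mex{1,2} = 0
g(11) = mex{1,2} = 0
g(12) = mex{0} = 1
g(13) = mex{0} = 1
The P-positions (g = 0) in 0..13 are 0, 1, 4, 5, 10, 11.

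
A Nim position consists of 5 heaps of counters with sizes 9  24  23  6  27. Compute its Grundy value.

27

Nim-sum: 9 ⊕ 24 ⊕ 23 ⊕ 6 ⊕ 27 = 27.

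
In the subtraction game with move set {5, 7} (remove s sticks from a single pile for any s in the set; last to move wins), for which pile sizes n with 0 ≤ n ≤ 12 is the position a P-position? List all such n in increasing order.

0, 1, 2, 3, 4, 12

Build the Grundy sequence with g(k) = mex{g(k−s) : s ∈ {5, 7}, s ≤ k}:
k:     0  1  2  3  4  5  6  7  8  9 10 11 12
g(k):  0  0  0  0  0  1  1  1  1  1  2  2  0
The P-positions (g = 0) in 0..12 are 0, 1, 2, 3, 4, 12.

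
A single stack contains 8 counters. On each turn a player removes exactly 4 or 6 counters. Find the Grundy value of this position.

Compute g(0), g(1), … for moves {4, 6}:
g(0) = mex{} = 0
g(1) = mex{} = 0
g(2) = mex{} = 0
g(3) = mex{} = 0
g(4) = mex{0} = 1
g(5) = mex{0} = 1
g(6) = mex{0} = 1
g(7) = mex{0} = 1
g(8) = mex{0,1} = 2
So g(8) = 2.

2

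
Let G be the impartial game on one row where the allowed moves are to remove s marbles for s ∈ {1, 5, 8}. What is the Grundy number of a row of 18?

Grundy values for subtraction set {1, 5, 8}:
k:     0  1  2  3  4  5  6  7  8  9 10 11 12 13 14 15 16 17 18
g(k):  0  1  0  1  0  1  0  1  2  3  2  3  2  0  1  0  1  0  1
So g(18) = 1.

1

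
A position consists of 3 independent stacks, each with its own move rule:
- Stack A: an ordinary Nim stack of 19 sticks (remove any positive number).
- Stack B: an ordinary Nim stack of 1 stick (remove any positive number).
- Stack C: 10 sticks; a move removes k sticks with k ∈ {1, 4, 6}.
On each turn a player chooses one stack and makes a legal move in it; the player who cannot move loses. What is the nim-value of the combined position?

18

Stack A is a plain Nim stack of size 19, so its Grundy value is 19.
Stack B is a plain Nim stack of size 1, so its Grundy value is 1.
Build the Grundy sequence for stack C with g(k) = mex{g(k−s) : s ∈ {1, 4, 6}, s ≤ k}:
k:     0  1  2  3  4  5  6  7  8  9 10
g(k):  0  1  0  1  2  0  1  0  1  2  0
So g(10) = 0.
By the Sprague-Grundy theorem, the Grundy value of a sum of independent games is the XOR of the component values.
Combined value = 19 XOR 1 XOR 0 = 18.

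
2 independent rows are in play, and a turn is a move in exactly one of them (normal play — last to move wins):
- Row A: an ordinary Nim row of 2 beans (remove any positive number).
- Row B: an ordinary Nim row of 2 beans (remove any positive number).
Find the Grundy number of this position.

Row A is a plain Nim row of size 2, so its Grundy value is 2.
Row B is a plain Nim row of size 2, so its Grundy value is 2.
By the Sprague-Grundy theorem, the Grundy value of a sum of independent games is the XOR of the component values.
Combined value = 2 XOR 2 = 0.

0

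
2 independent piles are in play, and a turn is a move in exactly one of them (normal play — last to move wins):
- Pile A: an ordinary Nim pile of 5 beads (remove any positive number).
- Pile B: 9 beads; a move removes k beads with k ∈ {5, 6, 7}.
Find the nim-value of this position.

Pile A is a plain Nim pile of size 5, so its Grundy value is 5.
Build the Grundy sequence for pile B with g(k) = mex{g(k−s) : s ∈ {5, 6, 7}, s ≤ k}:
k:     0  1  2  3  4  5  6  7  8  9
g(k):  0  0  0  0  0  1  1  1  1  1
So g(9) = 1.
By the Sprague-Grundy theorem, the Grundy value of a sum of independent games is the XOR of the component values.
Combined value = 5 ⊕ 1 = 4.

4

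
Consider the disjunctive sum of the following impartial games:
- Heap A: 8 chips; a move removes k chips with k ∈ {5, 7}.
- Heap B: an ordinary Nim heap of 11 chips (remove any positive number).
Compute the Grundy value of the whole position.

For heap A, compute g(0), g(1), … with moves {5, 7}:
g(0) = mex{} = 0
g(1) = mex{} = 0
g(2) = mex{} = 0
g(3) = mex{} = 0
g(4) = mex{} = 0
g(5) = mex{0} = 1
g(6) = mex{0} = 1
g(7) = mex{0} = 1
g(8) = mex{0} = 1
So g(8) = 1.
Heap B is a plain Nim heap of size 11, so its Grundy value is 11.
By the Sprague-Grundy theorem, the Grundy value of a sum of independent games is the XOR of the component values.
Combined value = 1 ⊕ 11 = 10.

10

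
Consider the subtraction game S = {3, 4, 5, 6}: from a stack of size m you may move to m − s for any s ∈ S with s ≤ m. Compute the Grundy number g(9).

0

Compute g(0), g(1), … for moves {3, 4, 5, 6}:
g(0) = mex{} = 0
g(1) = mex{} = 0
g(2) = mex{} = 0
g(3) = mex{0} = 1
g(4) = mex{0} = 1
g(5) = mex{0} = 1
g(6) = mex{0,1} = 2
g(7) = mex{0,1} = 2
g(8) = mex{0,1} = 2
g(9) = mex{1,2} = 0
So g(9) = 0.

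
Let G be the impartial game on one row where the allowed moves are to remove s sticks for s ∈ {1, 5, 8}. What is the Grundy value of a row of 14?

1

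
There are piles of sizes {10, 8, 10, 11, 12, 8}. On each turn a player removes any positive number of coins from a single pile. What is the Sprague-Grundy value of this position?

Nim-sum: 10 ^ 8 ^ 10 ^ 11 ^ 12 ^ 8 = 7.

7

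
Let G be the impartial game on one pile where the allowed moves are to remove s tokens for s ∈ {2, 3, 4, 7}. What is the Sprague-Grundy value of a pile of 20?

4

Compute g(0), g(1), … for moves {2, 3, 4, 7}:
k:     0  1  2  3  4  5  6  7  8  9 10 11 12 13 14 15 16 17 18 19 20
g(k):  0  0  1  1  2  2  0  3  1  4  2  0  0  1  1  2  2  0  3  1  4
So g(20) = 4.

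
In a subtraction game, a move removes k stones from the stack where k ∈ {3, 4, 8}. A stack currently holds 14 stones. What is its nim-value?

0

Compute g(0), g(1), … for moves {3, 4, 8}:
k:     0  1  2  3  4  5  6  7  8  9 10 11 12 13 14
g(k):  0  0  0  1  1  1  2  0  2  3  1  3  0  0  0
So g(14) = 0.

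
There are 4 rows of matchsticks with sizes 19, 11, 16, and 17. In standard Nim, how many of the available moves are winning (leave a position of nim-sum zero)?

3

Bitwise XOR of the heap sizes:
  10011  (19)
  01011  (11)
  10000  (16)
  10001  (17)
  -----
  11001  (25)
The overall nim-sum is X = 25. A row of size p has a winning move iff p XOR X < p (reduce it to p XOR X).
  19: 19 XOR 25 = 10 < 19 — winning move (to 10).
  11: 11 XOR 25 = 18 ≥ 11 — no move.
  16: 16 XOR 25 = 9 < 16 — winning move (to 9).
  17: 17 XOR 25 = 8 < 17 — winning move (to 8).
That gives 3 winning moves.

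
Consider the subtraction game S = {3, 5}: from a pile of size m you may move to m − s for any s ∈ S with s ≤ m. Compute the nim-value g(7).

2

Compute g(0), g(1), … for moves {3, 5}:
g(0) = mex{} = 0
g(1) = mex{} = 0
g(2) = mex{} = 0
g(3) = mex{0} = 1
g(4) = mex{0} = 1
g(5) = mex{0} = 1
g(6) = mex{0,1} = 2
g(7) = mex{0,1} = 2
So g(7) = 2.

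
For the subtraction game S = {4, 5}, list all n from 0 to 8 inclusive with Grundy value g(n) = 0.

0, 1, 2, 3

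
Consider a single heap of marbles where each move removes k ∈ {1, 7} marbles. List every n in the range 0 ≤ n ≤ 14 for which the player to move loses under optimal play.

Grundy values for subtraction set {1, 7}:
g(0) = mex{} = 0
g(1) = mex{0} = 1
g(2) = mex{1} = 0
g(3) = mex{0} = 1
g(4) = mex{1} = 0
g(5) = mex{0} = 1
g(6) = mex{1} = 0
g(7) = mex{0} = 1
g(8) = mex{1} = 0
g(9) = mex{0} = 1
g(10) = mex{1} = 0
g(11) = mex{0} = 1
g(12) = mex{1} = 0
g(13) = mex{0} = 1
g(14) = mex{1} = 0
The P-positions (g = 0) in 0..14 are 0, 2, 4, 6, 8, 10, 12, 14.

0, 2, 4, 6, 8, 10, 12, 14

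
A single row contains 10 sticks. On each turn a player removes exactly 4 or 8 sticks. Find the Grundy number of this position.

Compute g(0), g(1), … for moves {4, 8}:
g(0) = mex{} = 0
g(1) = mex{} = 0
g(2) = mex{} = 0
g(3) = mex{} = 0
g(4) = mex{0} = 1
g(5) = mex{0} = 1
g(6) = mex{0} = 1
g(7) = mex{0} = 1
g(8) = mex{0,1} = 2
g(9) = mex{0,1} = 2
g(10) = mex{0,1} = 2
So g(10) = 2.

2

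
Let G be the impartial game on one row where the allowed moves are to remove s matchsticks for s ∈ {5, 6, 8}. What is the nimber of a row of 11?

2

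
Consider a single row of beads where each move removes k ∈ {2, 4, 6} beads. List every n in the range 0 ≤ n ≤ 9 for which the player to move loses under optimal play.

0, 1, 8, 9

Build the Grundy sequence with g(k) = mex{g(k−s) : s ∈ {2, 4, 6}, s ≤ k}:
k:     0  1  2  3  4  5  6  7  8  9
g(k):  0  0  1  1  2  2  3  3  0  0
The P-positions (g = 0) in 0..9 are 0, 1, 8, 9.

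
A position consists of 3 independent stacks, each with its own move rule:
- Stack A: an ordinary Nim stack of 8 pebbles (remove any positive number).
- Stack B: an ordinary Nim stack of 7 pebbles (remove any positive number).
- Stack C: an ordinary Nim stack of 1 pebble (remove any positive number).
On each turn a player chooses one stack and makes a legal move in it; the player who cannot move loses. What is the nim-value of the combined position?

14

Stack A is a plain Nim stack of size 8, so its Grundy value is 8.
Stack B is a plain Nim stack of size 7, so its Grundy value is 7.
Stack C is a plain Nim stack of size 1, so its Grundy value is 1.
The value of a disjunctive sum is the nim-sum of the parts.
Combined value = 8 ⊕ 7 ⊕ 1 = 14.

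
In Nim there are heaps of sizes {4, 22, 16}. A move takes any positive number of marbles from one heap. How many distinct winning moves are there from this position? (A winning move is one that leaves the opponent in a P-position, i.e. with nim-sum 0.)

1

Compute the nim-sum pairwise:
4 XOR 22 = 18
18 XOR 16 = 2
The overall nim-sum is X = 2. A heap of size p has a winning move iff p XOR X < p (reduce it to p XOR X).
  4: 4 XOR 2 = 6 ≥ 4 — no move.
  22: 22 XOR 2 = 20 < 22 — winning move (to 20).
  16: 16 XOR 2 = 18 ≥ 16 — no move.
That gives 1 winning move.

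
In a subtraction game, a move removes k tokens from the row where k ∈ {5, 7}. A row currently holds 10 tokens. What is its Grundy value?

Compute g(0), g(1), … for moves {5, 7}:
k:     0  1  2  3  4  5  6  7  8  9 10
g(k):  0  0  0  0  0  1  1  1  1  1  2
So g(10) = 2.

2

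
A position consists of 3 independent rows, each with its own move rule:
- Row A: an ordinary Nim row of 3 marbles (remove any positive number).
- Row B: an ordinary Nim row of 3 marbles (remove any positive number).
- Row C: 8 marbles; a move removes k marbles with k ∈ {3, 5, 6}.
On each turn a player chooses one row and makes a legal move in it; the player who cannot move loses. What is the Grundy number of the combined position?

Row A is a plain Nim row of size 3, so its Grundy value is 3.
Row B is a plain Nim row of size 3, so its Grundy value is 3.
Build the Grundy sequence for row C with g(k) = mex{g(k−s) : s ∈ {3, 5, 6}, s ≤ k}:
g(0) = mex{} = 0
g(1) = mex{} = 0
g(2) = mex{} = 0
g(3) = mex{0} = 1
g(4) = mex{0} = 1
g(5) = mex{0} = 1
g(6) = mex{0,1} = 2
g(7) = mex{0,1} = 2
g(8) = mex{0,1} = 2
So g(8) = 2.
The value of a disjunctive sum is the nim-sum of the parts.
Combined value = 3 XOR 3 XOR 2 = 2.

2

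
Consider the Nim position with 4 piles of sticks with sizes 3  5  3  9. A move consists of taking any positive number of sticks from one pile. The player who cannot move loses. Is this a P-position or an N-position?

Compute the nim-sum pairwise:
3 ⊕ 5 = 6
6 ⊕ 3 = 5
5 ⊕ 9 = 12
The nim-sum is 12 ≠ 0, so this is an N-position: the player to move can win.

N-position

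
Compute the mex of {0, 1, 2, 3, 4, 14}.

The values 0, 1, 2, 3, 4 are all present; 5 is the first non-negative integer missing from the set.

5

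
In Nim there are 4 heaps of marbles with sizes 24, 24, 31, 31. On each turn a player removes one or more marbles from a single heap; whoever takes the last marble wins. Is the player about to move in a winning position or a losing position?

In binary:
  11000  (24)
  11000  (24)
  11111  (31)
  11111  (31)
  -----
  00000  (0)
The nim-sum is 0, so this is a P-position: the player to move is in a losing position under optimal play.

Losing position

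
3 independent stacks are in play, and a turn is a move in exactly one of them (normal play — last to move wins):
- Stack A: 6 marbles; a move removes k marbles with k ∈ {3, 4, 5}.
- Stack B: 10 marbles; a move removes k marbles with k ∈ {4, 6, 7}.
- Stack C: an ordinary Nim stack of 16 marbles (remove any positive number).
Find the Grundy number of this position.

16

Grundy values for stack A (subtraction set {3, 4, 5}):
k:     0  1  2  3  4  5  6
g(k):  0  0  0  1  1  1  2
So g(6) = 2.
Grundy values for stack B (subtraction set {4, 6, 7}):
k:     0  1  2  3  4  5  6  7  8  9 10
g(k):  0  0  0  0  1  1  1  1  2  2  2
So g(10) = 2.
Stack C is a plain Nim stack of size 16, so its Grundy value is 16.
By the Sprague-Grundy theorem, the Grundy value of a sum of independent games is the XOR of the component values.
Combined value = 2 ⊕ 2 ⊕ 16 = 16.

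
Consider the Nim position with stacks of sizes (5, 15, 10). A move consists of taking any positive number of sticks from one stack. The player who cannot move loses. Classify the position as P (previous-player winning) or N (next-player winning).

P-position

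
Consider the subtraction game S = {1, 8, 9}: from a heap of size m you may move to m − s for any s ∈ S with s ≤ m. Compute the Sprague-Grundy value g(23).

Compute g(0), g(1), … for moves {1, 8, 9}:
k:     0  1  2  3  4  5  6  7  8  9 10 11 12 13 14 15 16 17 18 19 20 21 22 23
g(k):  0  1  0  1  0  1  0  1  2  3  2  3  2  3  2  3  0  1  0  1  0  1  0  1
So g(23) = 1.

1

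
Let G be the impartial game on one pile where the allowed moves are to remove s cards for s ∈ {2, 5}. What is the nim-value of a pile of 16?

Compute g(0), g(1), … for moves {2, 5}:
k:     0  1  2  3  4  5  6  7  8  9 10 11 12 13 14 15 16
g(k):  0  0  1  1  0  2  1  0  0  1  1  0  2  1  0  0  1
So g(16) = 1.

1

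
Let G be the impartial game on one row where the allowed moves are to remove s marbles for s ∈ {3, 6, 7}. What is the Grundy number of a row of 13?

1

Build the Grundy sequence with g(k) = mex{g(k−s) : s ∈ {3, 6, 7}, s ≤ k}:
k:     0  1  2  3  4  5  6  7  8  9 10 11 12 13
g(k):  0  0  0  1  1  1  2  2  2  3  0  0  0  1
So g(13) = 1.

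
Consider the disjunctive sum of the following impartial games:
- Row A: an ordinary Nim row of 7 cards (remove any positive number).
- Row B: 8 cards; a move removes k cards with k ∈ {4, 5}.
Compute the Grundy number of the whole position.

Row A is a plain Nim row of size 7, so its Grundy value is 7.
For row B, compute g(0), g(1), … with moves {4, 5}:
g(0) = mex{} = 0
g(1) = mex{} = 0
g(2) = mex{} = 0
g(3) = mex{} = 0
g(4) = mex{0} = 1
g(5) = mex{0} = 1
g(6) = mex{0} = 1
g(7) = mex{0} = 1
g(8) = mex{0,1} = 2
So g(8) = 2.
By the Sprague-Grundy theorem, the Grundy value of a sum of independent games is the XOR of the component values.
Combined value = 7 ⊕ 2 = 5.

5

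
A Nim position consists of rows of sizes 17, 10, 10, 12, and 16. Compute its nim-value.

13

Compute the nim-sum pairwise:
17 XOR 10 = 27
27 XOR 10 = 17
17 XOR 12 = 29
29 XOR 16 = 13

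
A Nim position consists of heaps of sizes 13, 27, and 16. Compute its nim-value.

6

Compute the nim-sum pairwise:
13 ^ 27 = 22
22 ^ 16 = 6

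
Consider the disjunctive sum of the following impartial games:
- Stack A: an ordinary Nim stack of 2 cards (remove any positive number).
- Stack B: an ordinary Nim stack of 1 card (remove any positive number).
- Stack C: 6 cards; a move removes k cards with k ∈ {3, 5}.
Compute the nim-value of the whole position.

1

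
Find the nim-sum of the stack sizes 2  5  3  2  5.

3

Nim-sum: 2 ⊕ 5 ⊕ 3 ⊕ 2 ⊕ 5 = 3.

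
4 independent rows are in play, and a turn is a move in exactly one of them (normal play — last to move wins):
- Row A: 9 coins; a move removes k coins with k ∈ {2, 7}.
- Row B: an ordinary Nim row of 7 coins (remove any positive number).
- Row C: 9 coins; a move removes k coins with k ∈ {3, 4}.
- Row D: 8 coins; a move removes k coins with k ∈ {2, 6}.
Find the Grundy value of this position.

7

For row A, compute g(0), g(1), … with moves {2, 7}:
g(0) = mex{} = 0
g(1) = mex{} = 0
g(2) = mex{0} = 1
g(3) = mex{0} = 1
g(4) = mex{1} = 0
g(5) = mex{1} = 0
g(6) = mex{0} = 1
g(7) = mex{0} = 1
g(8) = mex{0,1} = 2
g(9) = mex{1} = 0
So g(9) = 0.
Row B is a plain Nim row of size 7, so its Grundy value is 7.
For row C, compute g(0), g(1), … with moves {3, 4}:
g(0) = mex{} = 0
g(1) = mex{} = 0
g(2) = mex{} = 0
g(3) = mex{0} = 1
g(4) = mex{0} = 1
g(5) = mex{0} = 1
g(6) = mex{0,1} = 2
g(7) = mex{1} = 0
g(8) = mex{1} = 0
g(9) = mex{1,2} = 0
So g(9) = 0.
Build the Grundy sequence for row D with g(k) = mex{g(k−s) : s ∈ {2, 6}, s ≤ k}:
g(0) = mex{} = 0
g(1) = mex{} = 0
g(2) = mex{0} = 1
g(3) = mex{0} = 1
g(4) = mex{1} = 0
g(5) = mex{1} = 0
g(6) = mex{0} = 1
g(7) = mex{0} = 1
g(8) = mex{1} = 0
So g(8) = 0.
The value of a disjunctive sum is the nim-sum of the parts.
Combined value = 0 XOR 7 XOR 0 XOR 0 = 7.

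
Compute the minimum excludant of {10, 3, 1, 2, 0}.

4

The values 0, 1, 2, 3 are all present; 4 is the first non-negative integer missing from the set.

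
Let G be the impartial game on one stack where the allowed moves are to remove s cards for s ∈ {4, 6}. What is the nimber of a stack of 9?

Compute g(0), g(1), … for moves {4, 6}:
g(0) = mex{} = 0
g(1) = mex{} = 0
g(2) = mex{} = 0
g(3) = mex{} = 0
g(4) = mex{0} = 1
g(5) = mex{0} = 1
g(6) = mex{0} = 1
g(7) = mex{0} = 1
g(8) = mex{0,1} = 2
g(9) = mex{0,1} = 2
So g(9) = 2.

2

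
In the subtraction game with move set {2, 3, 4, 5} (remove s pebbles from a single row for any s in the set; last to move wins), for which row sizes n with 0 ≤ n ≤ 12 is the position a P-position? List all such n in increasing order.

Build the Grundy sequence with g(k) = mex{g(k−s) : s ∈ {2, 3, 4, 5}, s ≤ k}:
k:     0  1  2  3  4  5  6  7  8  9 10 11 12
g(k):  0  0  1  1  2  2  3  0  0  1  1  2  2
The P-positions (g = 0) in 0..12 are 0, 1, 7, 8.

0, 1, 7, 8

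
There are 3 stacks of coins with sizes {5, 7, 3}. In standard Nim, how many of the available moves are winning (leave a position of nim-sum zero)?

3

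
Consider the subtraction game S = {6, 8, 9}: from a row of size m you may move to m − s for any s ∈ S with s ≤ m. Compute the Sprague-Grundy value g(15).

0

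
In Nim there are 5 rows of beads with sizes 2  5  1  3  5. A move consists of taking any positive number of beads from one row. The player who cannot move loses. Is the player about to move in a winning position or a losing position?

Losing position

Compute the nim-sum pairwise:
2 ⊕ 5 = 7
7 ⊕ 1 = 6
6 ⊕ 3 = 5
5 ⊕ 5 = 0
The nim-sum is 0, so this is a P-position: the player to move is in a losing position under optimal play.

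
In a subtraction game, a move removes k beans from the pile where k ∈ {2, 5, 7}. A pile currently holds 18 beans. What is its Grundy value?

2

Build the Grundy sequence with g(k) = mex{g(k−s) : s ∈ {2, 5, 7}, s ≤ k}:
k:     0  1  2  3  4  5  6  7  8  9 10 11 12 13 14 15 16 17 18
g(k):  0  0  1  1  0  2  1  3  2  2  0  3  1  0  0  1  1  2  2
So g(18) = 2.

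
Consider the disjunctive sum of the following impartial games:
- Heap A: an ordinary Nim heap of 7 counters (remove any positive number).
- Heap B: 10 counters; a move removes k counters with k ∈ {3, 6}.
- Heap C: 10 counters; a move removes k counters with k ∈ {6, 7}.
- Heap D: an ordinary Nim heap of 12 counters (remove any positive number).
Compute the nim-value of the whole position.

10

Heap A is a plain Nim heap of size 7, so its Grundy value is 7.
For heap B, compute g(0), g(1), … with moves {3, 6}:
g(0) = mex{} = 0
g(1) = mex{} = 0
g(2) = mex{} = 0
g(3) = mex{0} = 1
g(4) = mex{0} = 1
g(5) = mex{0} = 1
g(6) = mex{0,1} = 2
g(7) = mex{0,1} = 2
g(8) = mex{0,1} = 2
g(9) = mex{1,2} = 0
g(10) = mex{1,2} = 0
So g(10) = 0.
For heap C, compute g(0), g(1), … with moves {6, 7}:
k:     0  1  2  3  4  5  6  7  8  9 10
g(k):  0  0  0  0  0  0  1  1  1  1  1
So g(10) = 1.
Heap D is a plain Nim heap of size 12, so its Grundy value is 12.
The value of a disjunctive sum is the nim-sum of the parts.
Combined value = 7 ⊕ 0 ⊕ 1 ⊕ 12 = 10.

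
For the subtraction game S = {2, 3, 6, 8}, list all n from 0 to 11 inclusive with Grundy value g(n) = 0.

0, 1, 5, 10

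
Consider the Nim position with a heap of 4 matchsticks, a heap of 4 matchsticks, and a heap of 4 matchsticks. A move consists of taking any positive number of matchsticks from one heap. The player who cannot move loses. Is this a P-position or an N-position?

Compute the nim-sum pairwise:
4 ⊕ 4 = 0
0 ⊕ 4 = 4
The nim-sum is 4 ≠ 0, so this is an N-position: the player to move can win.

N-position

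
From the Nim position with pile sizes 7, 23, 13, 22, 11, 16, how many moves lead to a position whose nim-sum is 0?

3

Compute the nim-sum pairwise:
7 ⊕ 23 = 16
16 ⊕ 13 = 29
29 ⊕ 22 = 11
11 ⊕ 11 = 0
0 ⊕ 16 = 16
The overall nim-sum is X = 16. A pile of size p has a winning move iff p XOR X < p (reduce it to p XOR X).
  7: 7 XOR 16 = 23 ≥ 7 — no move.
  23: 23 XOR 16 = 7 < 23 — winning move (to 7).
  13: 13 XOR 16 = 29 ≥ 13 — no move.
  22: 22 XOR 16 = 6 < 22 — winning move (to 6).
  11: 11 XOR 16 = 27 ≥ 11 — no move.
  16: 16 XOR 16 = 0 < 16 — winning move (to 0).
That gives 3 winning moves.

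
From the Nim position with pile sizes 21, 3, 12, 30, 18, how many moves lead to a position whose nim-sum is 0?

3

In binary:
  10101  (21)
  00011  (3)
  01100  (12)
  11110  (30)
  10010  (18)
  -----
  10110  (22)
The overall nim-sum is X = 22. A pile of size p has a winning move iff p XOR X < p (reduce it to p XOR X).
  21: 21 XOR 22 = 3 < 21 — winning move (to 3).
  3: 3 XOR 22 = 21 ≥ 3 — no move.
  12: 12 XOR 22 = 26 ≥ 12 — no move.
  30: 30 XOR 22 = 8 < 30 — winning move (to 8).
  18: 18 XOR 22 = 4 < 18 — winning move (to 4).
That gives 3 winning moves.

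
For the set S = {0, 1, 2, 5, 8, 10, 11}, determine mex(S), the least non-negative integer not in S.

3

The values 0, 1, 2 are all present; 3 is the first non-negative integer missing from the set.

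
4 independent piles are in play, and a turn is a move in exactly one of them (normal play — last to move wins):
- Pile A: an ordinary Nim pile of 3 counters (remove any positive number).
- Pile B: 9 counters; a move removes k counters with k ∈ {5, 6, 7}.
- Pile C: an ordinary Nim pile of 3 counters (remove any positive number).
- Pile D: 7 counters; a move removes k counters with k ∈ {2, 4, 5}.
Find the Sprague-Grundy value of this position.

1

Pile A is a plain Nim pile of size 3, so its Grundy value is 3.
For pile B, compute g(0), g(1), … with moves {5, 6, 7}:
k:     0  1  2  3  4  5  6  7  8  9
g(k):  0  0  0  0  0  1  1  1  1  1
So g(9) = 1.
Pile C is a plain Nim pile of size 3, so its Grundy value is 3.
Build the Grundy sequence for pile D with g(k) = mex{g(k−s) : s ∈ {2, 4, 5}, s ≤ k}:
k:     0  1  2  3  4  5  6  7
g(k):  0  0  1  1  2  2  3  0
So g(7) = 0.
By the Sprague-Grundy theorem, the Grundy value of a sum of independent games is the XOR of the component values.
Combined value = 3 ⊕ 1 ⊕ 3 ⊕ 0 = 1.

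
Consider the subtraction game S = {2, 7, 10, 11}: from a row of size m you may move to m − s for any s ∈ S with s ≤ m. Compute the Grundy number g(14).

Grundy values for subtraction set {2, 7, 10, 11}:
g(0) = mex{} = 0
g(1) = mex{} = 0
g(2) = mex{0} = 1
g(3) = mex{0} = 1
g(4) = mex{1} = 0
g(5) = mex{1} = 0
g(6) = mex{0} = 1
g(7) = mex{0} = 1
g(8) = mex{0,1} = 2
g(9) = mex{1} = 0
g(10) = mex{0,1,2} = 3
g(11) = mex{0} = 1
g(12) = mex{0,1,3} = 2
g(13) = mex{1} = 0
g(14) = mex{0,1,2} = 3
So g(14) = 3.

3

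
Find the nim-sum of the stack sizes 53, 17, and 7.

Compute the nim-sum pairwise:
53 ^ 17 = 36
36 ^ 7 = 35

35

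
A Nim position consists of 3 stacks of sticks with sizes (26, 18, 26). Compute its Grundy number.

18

Write each in binary and XOR column by column:
  11010  (26)
  10010  (18)
  11010  (26)
  -----
  10010  (18)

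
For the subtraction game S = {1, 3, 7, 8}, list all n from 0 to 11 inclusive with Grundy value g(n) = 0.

0, 2, 4, 6

Compute g(0), g(1), … for moves {1, 3, 7, 8}:
g(0) = mex{} = 0
g(1) = mex{0} = 1
g(2) = mex{1} = 0
g(3) = mex{0} = 1
g(4) = mex{1} = 0
g(5) = mex{0} = 1
g(6) = mex{1} = 0
g(7) = mex{0} = 1
g(8) = mex{0,1} = 2
g(9) = mex{0,1,2} = 3
g(10) = mex{0,1,3} = 2
g(11) = mex{0,1,2} = 3
The P-positions (g = 0) in 0..11 are 0, 2, 4, 6.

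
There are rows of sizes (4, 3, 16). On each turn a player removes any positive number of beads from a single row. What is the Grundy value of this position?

Nim-sum: 4 XOR 3 XOR 16 = 23.

23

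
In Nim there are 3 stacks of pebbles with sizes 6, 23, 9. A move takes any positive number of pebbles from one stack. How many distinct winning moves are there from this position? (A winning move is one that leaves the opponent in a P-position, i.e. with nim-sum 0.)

Compute the nim-sum pairwise:
6 ⊕ 23 = 17
17 ⊕ 9 = 24
The overall nim-sum is X = 24. A stack of size p has a winning move iff p XOR X < p (reduce it to p XOR X).
  6: 6 XOR 24 = 30 ≥ 6 — no move.
  23: 23 XOR 24 = 15 < 23 — winning move (to 15).
  9: 9 XOR 24 = 17 ≥ 9 — no move.
That gives 1 winning move.

1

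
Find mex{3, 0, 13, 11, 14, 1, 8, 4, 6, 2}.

The values 0, 1, 2, 3, 4 are all present; 5 is the first non-negative integer missing from the set.

5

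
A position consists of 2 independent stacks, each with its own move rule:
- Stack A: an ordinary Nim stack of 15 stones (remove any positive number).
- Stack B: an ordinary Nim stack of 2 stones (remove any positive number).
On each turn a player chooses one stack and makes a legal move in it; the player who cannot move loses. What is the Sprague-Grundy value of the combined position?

13

Stack A is a plain Nim stack of size 15, so its Grundy value is 15.
Stack B is a plain Nim stack of size 2, so its Grundy value is 2.
The value of a disjunctive sum is the nim-sum of the parts.
Combined value = 15 ⊕ 2 = 13.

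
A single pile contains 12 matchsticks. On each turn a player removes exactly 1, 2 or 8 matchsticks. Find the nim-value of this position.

Grundy values for subtraction set {1, 2, 8}:
k:     0  1  2  3  4  5  6  7  8  9 10 11 12
g(k):  0  1  2  0  1  2  0  1  2  0  1  2  0
So g(12) = 0.

0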